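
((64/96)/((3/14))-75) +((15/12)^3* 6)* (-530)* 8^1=-895669/18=-49759.39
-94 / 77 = -1.22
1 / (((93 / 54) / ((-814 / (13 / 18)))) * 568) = -32967 / 28613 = -1.15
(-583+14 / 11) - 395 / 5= -7268 / 11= -660.73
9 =9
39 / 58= 0.67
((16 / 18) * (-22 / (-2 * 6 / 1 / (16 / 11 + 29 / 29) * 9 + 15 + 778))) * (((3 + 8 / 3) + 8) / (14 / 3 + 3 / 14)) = -0.07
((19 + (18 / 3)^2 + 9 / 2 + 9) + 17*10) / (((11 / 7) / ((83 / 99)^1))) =30793 / 242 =127.24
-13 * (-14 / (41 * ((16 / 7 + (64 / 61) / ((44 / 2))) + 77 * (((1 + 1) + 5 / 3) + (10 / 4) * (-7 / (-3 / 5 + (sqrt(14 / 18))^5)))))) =177101638500637502652 / 109705412140650206622829 - 57981059263869241500 * sqrt(7) / 109705412140650206622829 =0.00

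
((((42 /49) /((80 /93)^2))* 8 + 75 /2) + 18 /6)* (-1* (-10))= 139347 /280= 497.67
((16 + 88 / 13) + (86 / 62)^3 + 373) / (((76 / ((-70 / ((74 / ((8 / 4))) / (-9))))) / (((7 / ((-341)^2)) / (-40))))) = -3093179733 / 23024479367032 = -0.00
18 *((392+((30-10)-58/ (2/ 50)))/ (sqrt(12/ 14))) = -3114 *sqrt(42) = -20181.03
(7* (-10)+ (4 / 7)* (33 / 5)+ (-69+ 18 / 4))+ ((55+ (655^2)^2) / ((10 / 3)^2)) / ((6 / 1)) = 193265564063 / 70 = 2760936629.47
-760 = -760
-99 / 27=-11 / 3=-3.67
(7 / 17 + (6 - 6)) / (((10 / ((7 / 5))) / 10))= 0.58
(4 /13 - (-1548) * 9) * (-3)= -543360 /13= -41796.92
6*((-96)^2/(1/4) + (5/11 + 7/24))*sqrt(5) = 494592.47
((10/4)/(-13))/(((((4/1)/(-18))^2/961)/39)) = -145951.88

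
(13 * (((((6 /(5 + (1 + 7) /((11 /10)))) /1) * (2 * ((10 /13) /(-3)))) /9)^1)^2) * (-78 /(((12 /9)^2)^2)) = -0.25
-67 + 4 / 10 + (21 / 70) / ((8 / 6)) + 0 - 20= -691 / 8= -86.38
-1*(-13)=13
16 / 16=1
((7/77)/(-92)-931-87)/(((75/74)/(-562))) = 10711166149/18975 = 564488.33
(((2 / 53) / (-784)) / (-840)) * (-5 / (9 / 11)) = -11 / 31413312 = -0.00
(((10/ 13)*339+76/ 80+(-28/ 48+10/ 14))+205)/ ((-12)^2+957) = 1274501/ 3005730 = 0.42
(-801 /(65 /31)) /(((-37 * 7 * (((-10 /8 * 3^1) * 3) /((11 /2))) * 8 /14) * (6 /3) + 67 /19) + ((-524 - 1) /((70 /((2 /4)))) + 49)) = -20758716 /35550905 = -0.58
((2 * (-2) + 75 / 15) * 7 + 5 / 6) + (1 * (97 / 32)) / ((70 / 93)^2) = 6201659 / 470400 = 13.18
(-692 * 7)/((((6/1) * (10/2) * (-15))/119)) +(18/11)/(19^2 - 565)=107792857/84150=1280.96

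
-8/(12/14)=-28/3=-9.33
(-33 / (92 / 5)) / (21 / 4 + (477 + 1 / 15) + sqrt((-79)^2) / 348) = -71775 / 19311398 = -0.00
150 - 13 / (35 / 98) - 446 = -332.40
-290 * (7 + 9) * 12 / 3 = -18560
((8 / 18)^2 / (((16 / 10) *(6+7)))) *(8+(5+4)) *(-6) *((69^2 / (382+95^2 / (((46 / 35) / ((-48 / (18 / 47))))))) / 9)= 2068390 / 3472451307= 0.00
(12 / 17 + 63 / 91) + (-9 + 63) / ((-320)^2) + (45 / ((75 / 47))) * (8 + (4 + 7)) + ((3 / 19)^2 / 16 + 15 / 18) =6593258396341 / 12254361600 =538.03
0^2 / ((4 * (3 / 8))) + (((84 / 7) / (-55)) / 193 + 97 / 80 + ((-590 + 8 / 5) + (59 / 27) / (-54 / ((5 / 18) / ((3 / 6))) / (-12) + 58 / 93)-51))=-7911203116669 / 12401207280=-637.94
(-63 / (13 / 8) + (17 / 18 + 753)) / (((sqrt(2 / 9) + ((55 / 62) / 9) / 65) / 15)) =-856000365 / 11693327 + 188164443870*sqrt(2) / 11693327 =22683.77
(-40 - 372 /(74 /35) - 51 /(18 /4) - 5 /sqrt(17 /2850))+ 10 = -24118 /111 - 25*sqrt(1938) /17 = -282.02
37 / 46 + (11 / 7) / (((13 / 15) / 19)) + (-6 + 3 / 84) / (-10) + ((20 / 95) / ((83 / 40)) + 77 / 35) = 5037176289 / 132026440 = 38.15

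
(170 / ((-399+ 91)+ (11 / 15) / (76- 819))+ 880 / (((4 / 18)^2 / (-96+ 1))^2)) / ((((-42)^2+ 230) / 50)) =279480896344824375 / 3422372987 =81662898.06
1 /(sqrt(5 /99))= 3*sqrt(55) /5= 4.45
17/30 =0.57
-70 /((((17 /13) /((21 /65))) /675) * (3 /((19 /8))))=-628425 /68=-9241.54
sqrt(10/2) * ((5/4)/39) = 5 * sqrt(5)/156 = 0.07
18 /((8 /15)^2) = 2025 /32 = 63.28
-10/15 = -0.67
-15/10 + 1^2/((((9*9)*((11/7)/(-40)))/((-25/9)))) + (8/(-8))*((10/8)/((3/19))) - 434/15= -6010573/160380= -37.48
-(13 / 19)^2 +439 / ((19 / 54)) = 450245 / 361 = 1247.22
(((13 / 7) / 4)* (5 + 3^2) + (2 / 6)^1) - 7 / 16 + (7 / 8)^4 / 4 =321571 / 49152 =6.54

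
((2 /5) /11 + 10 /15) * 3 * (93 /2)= 5394 /55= 98.07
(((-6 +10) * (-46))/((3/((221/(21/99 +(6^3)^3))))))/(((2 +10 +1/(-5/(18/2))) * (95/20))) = -105248/3791229315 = -0.00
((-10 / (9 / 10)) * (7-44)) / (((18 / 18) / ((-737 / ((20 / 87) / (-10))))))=39540050 / 3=13180016.67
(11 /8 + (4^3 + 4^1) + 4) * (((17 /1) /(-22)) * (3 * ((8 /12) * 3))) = -29937 /88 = -340.19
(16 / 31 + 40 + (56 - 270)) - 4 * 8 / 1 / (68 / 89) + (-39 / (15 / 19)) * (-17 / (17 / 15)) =277009 / 527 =525.63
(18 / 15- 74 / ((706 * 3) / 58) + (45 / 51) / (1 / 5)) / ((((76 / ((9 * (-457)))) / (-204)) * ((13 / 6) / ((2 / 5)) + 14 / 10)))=15928809948 / 2743163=5806.73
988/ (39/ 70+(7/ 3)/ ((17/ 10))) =3527160/ 6889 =512.00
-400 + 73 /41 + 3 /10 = -163147 /410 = -397.92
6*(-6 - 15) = -126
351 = 351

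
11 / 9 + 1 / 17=196 / 153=1.28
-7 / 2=-3.50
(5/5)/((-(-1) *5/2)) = 2/5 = 0.40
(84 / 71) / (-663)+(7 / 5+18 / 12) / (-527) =-35447 / 4864210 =-0.01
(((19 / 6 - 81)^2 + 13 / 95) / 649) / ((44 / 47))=9.97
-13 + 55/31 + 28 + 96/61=34696/1891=18.35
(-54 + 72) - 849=-831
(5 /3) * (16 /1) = 80 /3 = 26.67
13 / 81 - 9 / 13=-560 / 1053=-0.53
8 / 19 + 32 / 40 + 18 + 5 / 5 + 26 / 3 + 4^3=26473 / 285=92.89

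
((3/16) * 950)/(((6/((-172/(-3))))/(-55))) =-1123375/12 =-93614.58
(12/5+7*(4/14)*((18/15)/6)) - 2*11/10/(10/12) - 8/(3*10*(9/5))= 8/675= 0.01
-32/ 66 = -16/ 33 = -0.48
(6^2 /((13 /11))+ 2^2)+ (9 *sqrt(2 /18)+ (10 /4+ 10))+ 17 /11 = 14731 /286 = 51.51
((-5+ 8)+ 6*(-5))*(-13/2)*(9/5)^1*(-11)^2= 382239/10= 38223.90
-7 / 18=-0.39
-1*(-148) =148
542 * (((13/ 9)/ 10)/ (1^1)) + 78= 7033/ 45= 156.29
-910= -910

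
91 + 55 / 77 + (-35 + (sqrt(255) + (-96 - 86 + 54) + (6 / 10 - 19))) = -3139 / 35 + sqrt(255) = -73.72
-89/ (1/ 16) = -1424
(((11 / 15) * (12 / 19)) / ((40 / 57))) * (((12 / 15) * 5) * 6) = 15.84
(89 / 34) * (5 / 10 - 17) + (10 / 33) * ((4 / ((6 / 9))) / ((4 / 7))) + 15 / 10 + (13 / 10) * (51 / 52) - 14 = -383233 / 7480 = -51.23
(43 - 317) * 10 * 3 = -8220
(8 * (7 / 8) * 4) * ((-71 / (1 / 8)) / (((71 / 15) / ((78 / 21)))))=-12480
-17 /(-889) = 0.02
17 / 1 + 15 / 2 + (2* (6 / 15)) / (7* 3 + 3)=368 / 15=24.53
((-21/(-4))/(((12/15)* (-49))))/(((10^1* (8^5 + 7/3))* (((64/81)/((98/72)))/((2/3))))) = -189/402681856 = -0.00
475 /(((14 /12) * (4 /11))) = 15675 /14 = 1119.64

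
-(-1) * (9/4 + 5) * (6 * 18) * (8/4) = 1566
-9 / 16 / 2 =-9 / 32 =-0.28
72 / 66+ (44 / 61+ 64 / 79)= 139008 / 53009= 2.62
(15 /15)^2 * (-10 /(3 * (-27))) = 10 /81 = 0.12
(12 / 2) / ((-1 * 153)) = -2 / 51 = -0.04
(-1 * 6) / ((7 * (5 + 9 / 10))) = -60 / 413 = -0.15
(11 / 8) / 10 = 11 / 80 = 0.14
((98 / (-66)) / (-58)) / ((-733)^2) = 49 / 1028371146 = 0.00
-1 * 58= -58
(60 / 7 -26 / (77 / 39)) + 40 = 2726 / 77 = 35.40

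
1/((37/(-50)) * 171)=-50/6327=-0.01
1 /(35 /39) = 39 /35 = 1.11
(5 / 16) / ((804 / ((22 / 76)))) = 55 / 488832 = 0.00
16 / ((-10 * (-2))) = 4 / 5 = 0.80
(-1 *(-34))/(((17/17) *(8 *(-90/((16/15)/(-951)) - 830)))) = 34/635285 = 0.00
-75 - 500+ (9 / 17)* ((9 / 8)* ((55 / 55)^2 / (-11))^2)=-9462119 / 16456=-575.00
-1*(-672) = 672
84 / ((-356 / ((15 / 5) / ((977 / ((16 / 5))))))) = -0.00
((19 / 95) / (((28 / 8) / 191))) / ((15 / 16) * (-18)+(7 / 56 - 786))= -1528 / 112385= -0.01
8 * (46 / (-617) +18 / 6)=14440 / 617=23.40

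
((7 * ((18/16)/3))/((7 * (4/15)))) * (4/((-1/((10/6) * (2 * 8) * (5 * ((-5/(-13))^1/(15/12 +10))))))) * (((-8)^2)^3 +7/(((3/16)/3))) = -262256000/39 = -6724512.82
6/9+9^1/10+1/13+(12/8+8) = 2173/195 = 11.14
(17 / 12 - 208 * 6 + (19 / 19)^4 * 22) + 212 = -12151 / 12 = -1012.58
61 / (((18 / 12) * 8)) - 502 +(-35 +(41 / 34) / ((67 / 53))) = -7257199 / 13668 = -530.96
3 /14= 0.21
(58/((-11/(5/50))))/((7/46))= -3.46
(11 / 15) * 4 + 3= 89 / 15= 5.93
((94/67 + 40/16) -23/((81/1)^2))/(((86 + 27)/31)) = 106277951/99346662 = 1.07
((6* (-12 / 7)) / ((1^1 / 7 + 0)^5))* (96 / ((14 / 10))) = -11854080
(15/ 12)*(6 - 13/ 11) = 265/ 44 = 6.02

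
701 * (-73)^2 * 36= 134482644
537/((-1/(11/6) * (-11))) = 179/2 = 89.50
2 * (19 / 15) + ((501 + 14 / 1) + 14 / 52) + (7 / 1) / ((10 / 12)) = 205219 / 390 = 526.20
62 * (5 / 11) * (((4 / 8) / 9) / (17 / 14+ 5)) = 2170 / 8613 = 0.25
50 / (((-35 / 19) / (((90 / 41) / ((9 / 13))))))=-24700 / 287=-86.06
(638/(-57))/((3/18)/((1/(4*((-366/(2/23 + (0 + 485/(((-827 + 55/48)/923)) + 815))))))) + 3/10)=529409650220/28078899181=18.85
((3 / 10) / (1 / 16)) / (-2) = -12 / 5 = -2.40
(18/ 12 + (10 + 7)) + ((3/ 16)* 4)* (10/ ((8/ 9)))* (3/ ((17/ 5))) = 7057/ 272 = 25.94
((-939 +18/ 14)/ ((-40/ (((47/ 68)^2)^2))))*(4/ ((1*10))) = 8007556521/ 3741740800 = 2.14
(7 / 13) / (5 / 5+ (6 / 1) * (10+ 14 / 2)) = 0.01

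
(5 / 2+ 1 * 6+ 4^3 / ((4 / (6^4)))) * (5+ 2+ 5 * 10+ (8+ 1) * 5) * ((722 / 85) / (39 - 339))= -14977529 / 250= -59910.12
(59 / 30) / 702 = 0.00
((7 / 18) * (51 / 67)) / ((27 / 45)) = 595 / 1206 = 0.49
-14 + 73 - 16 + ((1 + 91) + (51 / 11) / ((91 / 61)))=138246 / 1001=138.11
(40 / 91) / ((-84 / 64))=-640 / 1911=-0.33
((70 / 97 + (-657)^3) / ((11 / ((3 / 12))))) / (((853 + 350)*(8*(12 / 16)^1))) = -892.95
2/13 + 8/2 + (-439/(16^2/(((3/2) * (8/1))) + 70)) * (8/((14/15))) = -461844/12467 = -37.05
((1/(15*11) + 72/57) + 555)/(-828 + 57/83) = -144744032/215271045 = -0.67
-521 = -521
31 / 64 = 0.48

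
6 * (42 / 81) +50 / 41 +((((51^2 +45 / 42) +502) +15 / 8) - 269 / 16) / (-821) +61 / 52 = 767967289 / 441093744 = 1.74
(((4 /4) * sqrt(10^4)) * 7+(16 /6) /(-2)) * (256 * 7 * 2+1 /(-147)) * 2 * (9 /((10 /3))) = 3312813936 /245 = 13521689.53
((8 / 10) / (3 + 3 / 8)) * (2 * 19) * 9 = 1216 / 15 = 81.07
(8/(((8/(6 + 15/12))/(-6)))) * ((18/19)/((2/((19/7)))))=-55.93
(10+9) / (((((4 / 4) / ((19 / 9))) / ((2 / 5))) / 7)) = 5054 / 45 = 112.31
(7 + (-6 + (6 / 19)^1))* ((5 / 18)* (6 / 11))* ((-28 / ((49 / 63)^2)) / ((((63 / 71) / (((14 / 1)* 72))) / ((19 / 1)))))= -15336000 / 77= -199168.83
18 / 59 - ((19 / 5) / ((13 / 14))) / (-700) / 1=0.31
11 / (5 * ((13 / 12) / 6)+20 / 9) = 88 / 25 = 3.52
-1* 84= -84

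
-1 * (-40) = 40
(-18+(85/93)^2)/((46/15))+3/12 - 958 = -255514349/265236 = -963.35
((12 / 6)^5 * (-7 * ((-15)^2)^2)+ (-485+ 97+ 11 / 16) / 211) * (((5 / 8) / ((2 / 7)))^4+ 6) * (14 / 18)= -507524622959008739 / 1991245824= -254877934.63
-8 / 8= -1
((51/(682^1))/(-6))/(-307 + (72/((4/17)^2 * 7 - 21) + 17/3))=0.00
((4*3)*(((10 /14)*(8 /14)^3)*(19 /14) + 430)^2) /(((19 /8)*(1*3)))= 1672755936080000 /5367029731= 311672.57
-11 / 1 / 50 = -11 / 50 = -0.22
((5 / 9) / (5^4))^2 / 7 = 1 / 8859375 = 0.00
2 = 2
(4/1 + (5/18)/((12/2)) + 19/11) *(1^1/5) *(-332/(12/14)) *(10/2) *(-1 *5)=19925395/1782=11181.48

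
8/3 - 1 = 5/3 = 1.67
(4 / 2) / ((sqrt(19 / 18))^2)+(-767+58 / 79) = -1147321 / 1501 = -764.37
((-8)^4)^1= 4096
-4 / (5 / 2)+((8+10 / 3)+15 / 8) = 1393 / 120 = 11.61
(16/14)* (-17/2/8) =-17/14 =-1.21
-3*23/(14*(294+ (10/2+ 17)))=-69/4424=-0.02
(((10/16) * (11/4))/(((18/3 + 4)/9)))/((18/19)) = 209/128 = 1.63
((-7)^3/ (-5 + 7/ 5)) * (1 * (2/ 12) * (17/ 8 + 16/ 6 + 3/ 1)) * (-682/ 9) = -109360405/ 11664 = -9375.89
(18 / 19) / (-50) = -9 / 475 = -0.02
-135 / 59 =-2.29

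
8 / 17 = 0.47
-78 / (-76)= 39 / 38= 1.03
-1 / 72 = -0.01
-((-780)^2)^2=-370150560000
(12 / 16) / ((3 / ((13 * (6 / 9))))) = 13 / 6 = 2.17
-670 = -670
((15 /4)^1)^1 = 15 /4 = 3.75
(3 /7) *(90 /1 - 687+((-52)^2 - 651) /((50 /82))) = 207744 /175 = 1187.11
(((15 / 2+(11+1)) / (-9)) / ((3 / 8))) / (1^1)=-52 / 9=-5.78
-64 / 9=-7.11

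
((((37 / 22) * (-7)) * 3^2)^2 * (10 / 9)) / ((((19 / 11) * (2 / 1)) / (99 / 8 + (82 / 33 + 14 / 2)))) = 5806866765 / 73568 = 78931.96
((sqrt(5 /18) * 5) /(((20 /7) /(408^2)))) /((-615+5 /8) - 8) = -388416 * sqrt(10) /4979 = -246.69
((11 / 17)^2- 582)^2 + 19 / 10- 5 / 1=282496190139 / 835210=338233.73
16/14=1.14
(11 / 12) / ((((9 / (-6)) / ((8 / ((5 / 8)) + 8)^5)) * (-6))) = 33457954816 / 84375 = 396538.72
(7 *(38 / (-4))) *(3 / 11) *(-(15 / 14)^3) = 192375 / 8624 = 22.31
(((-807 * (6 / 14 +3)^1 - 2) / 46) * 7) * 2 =-19382 / 23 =-842.70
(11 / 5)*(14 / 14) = 11 / 5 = 2.20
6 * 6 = 36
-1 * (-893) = 893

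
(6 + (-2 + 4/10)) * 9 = 198/5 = 39.60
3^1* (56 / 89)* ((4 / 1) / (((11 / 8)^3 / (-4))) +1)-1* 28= -4469500 / 118459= -37.73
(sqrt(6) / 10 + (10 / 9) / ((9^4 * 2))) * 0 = 0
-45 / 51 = -15 / 17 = -0.88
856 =856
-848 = -848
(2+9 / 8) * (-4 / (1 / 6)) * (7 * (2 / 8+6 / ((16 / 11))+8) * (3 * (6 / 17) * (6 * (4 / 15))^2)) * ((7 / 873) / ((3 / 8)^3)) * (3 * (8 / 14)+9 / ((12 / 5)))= -1419264 / 97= -14631.59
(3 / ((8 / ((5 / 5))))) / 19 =0.02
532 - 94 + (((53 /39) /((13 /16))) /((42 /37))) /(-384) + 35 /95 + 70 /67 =285868431535 /650574288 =439.41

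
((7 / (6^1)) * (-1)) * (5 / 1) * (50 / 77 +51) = -19885 / 66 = -301.29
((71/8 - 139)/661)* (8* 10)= -15.75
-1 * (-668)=668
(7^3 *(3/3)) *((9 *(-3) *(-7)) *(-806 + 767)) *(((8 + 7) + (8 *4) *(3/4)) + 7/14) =-199731987/2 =-99865993.50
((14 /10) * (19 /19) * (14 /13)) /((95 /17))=1666 /6175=0.27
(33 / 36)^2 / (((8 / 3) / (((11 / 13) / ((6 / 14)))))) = 9317 / 14976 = 0.62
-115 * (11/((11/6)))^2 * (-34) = 140760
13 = 13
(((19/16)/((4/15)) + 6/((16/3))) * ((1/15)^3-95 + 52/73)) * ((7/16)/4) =-4837658329/84096000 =-57.53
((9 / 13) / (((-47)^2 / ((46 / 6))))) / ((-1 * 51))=-23 / 488189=-0.00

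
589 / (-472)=-589 / 472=-1.25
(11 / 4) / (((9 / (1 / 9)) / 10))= 55 / 162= 0.34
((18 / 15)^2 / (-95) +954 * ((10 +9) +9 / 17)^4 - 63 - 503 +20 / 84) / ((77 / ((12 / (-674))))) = -1156143769930385498 / 36031136882125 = -32087.35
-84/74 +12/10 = 0.06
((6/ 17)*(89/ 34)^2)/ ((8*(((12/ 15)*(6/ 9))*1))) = 356445/ 628864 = 0.57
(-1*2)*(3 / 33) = -2 / 11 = -0.18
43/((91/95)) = 4085/91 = 44.89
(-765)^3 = -447697125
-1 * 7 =-7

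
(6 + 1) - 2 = 5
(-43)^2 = 1849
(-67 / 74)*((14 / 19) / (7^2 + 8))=-469 / 40071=-0.01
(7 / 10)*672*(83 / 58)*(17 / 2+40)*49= 231965412 / 145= 1599761.46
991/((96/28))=6937/24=289.04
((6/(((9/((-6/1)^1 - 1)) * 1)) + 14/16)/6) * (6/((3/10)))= -455/36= -12.64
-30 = -30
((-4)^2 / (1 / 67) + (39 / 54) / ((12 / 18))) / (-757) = -12877 / 9084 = -1.42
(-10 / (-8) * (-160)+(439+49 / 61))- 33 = 12615 / 61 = 206.80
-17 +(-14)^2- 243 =-64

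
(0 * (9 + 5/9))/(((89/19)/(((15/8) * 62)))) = 0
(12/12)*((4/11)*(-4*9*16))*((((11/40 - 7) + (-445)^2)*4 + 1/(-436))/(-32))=31080948354/5995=5184478.46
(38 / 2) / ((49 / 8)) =152 / 49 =3.10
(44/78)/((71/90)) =0.72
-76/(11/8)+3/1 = -52.27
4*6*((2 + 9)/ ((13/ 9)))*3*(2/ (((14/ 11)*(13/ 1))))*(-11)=-862488/ 1183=-729.07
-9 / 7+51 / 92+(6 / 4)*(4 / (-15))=-1.13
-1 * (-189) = 189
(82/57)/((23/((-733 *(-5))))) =300530/1311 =229.24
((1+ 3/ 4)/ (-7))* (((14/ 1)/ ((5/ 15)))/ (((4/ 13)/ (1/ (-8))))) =273/ 64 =4.27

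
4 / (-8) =-1 / 2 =-0.50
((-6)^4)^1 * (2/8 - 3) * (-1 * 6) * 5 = 106920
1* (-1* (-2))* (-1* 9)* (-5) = 90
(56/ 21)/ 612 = 2/ 459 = 0.00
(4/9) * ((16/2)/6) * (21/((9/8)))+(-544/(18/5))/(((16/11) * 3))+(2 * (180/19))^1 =-7111/1539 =-4.62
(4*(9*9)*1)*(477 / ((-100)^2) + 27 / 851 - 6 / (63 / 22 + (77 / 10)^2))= -806237301897 / 145455047500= -5.54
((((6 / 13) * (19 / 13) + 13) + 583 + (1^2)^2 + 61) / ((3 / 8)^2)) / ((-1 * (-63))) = 7124224 / 95823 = 74.35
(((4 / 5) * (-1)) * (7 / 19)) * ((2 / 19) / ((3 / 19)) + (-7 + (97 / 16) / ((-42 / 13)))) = 1839 / 760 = 2.42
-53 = -53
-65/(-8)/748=65/5984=0.01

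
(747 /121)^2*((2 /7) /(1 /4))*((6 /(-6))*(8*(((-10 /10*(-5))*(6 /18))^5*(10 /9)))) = -13778000000 /2767149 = -4979.13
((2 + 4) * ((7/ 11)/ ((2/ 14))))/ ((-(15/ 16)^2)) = -25088/ 825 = -30.41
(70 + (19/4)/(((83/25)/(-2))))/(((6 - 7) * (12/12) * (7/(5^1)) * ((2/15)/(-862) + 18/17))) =-6124456125/135202186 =-45.30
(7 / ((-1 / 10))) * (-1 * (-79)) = -5530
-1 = -1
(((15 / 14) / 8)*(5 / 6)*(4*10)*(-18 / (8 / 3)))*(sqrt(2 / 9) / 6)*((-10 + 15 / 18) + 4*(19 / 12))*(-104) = -697.64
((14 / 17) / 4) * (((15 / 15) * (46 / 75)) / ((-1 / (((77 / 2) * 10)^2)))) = -954569 / 51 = -18717.04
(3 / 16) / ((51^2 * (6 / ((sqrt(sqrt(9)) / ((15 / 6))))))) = sqrt(3) / 208080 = 0.00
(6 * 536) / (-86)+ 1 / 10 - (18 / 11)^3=-23853007 / 572330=-41.68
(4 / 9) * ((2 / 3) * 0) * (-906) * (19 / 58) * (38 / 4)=0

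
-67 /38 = -1.76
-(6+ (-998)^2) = -996010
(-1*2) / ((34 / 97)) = -97 / 17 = -5.71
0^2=0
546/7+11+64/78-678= -22939/39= -588.18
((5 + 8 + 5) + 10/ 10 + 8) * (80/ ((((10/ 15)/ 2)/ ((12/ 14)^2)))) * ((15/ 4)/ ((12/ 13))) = 19340.82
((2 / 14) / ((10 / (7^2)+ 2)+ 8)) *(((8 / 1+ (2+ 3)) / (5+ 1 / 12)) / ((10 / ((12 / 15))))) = 546 / 190625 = 0.00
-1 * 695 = -695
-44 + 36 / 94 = -2050 / 47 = -43.62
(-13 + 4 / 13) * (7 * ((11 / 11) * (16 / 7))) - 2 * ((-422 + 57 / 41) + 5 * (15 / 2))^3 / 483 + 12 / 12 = 402696135016631 / 1731019836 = 232635.19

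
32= 32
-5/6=-0.83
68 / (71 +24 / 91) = 6188 / 6485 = 0.95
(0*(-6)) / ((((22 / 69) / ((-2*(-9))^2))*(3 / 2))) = 0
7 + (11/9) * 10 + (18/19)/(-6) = 3260/171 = 19.06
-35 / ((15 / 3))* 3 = -21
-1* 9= -9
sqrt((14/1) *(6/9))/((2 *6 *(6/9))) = 0.38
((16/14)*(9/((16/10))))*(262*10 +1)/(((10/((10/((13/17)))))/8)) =16040520/91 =176269.45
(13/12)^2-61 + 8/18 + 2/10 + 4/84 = -298037/5040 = -59.13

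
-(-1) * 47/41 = 47/41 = 1.15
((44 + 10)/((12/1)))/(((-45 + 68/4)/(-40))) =45/7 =6.43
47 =47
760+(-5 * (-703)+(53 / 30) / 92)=11799053 / 2760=4275.02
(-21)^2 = 441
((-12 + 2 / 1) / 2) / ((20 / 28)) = -7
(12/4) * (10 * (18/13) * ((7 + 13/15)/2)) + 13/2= 4417/26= 169.88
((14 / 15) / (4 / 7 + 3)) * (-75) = -98 / 5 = -19.60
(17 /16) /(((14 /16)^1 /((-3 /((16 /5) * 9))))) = -85 /672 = -0.13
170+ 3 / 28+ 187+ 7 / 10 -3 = 354.81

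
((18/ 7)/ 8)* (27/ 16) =243/ 448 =0.54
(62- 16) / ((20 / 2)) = 23 / 5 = 4.60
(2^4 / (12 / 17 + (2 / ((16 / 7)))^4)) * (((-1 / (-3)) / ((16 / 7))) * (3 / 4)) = 121856 / 89969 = 1.35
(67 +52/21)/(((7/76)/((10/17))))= 1108840/2499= 443.71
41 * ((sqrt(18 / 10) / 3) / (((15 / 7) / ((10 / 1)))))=574 * sqrt(5) / 15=85.57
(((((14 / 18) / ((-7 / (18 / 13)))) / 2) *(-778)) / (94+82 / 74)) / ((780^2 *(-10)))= -14393 / 139162374000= -0.00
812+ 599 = 1411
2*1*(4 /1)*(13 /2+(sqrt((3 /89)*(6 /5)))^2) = 23284 /445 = 52.32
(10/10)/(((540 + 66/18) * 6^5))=1/4227552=0.00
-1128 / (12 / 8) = -752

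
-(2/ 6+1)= -4/ 3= -1.33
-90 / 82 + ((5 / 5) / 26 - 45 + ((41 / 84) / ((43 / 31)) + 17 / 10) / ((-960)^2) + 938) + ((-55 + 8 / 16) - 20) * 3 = 5929941898535381 / 8871303168000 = 668.44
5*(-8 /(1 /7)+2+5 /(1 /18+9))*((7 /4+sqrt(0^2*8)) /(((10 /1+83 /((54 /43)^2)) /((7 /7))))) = -7.47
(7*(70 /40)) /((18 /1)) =49 /72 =0.68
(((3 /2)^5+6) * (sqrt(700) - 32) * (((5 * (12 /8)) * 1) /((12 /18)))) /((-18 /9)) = 19575 /8 - 97875 * sqrt(7) /128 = 423.81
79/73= 1.08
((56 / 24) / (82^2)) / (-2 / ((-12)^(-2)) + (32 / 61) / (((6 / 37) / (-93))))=-0.00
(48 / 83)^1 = 48 / 83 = 0.58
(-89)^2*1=7921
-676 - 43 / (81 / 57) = -19069 / 27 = -706.26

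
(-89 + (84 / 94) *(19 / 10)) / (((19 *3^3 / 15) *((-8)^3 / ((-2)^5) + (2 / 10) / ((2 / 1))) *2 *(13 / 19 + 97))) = -1115 / 1373904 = -0.00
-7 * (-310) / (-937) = -2170 / 937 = -2.32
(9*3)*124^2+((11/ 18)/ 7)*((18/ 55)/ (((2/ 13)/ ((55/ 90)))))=523091663/ 1260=415152.11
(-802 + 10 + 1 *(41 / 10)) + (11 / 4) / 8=-126009 / 160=-787.56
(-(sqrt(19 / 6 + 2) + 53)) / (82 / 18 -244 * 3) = 3 * sqrt(186) / 13094 + 477 / 6547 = 0.08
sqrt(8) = 2 *sqrt(2) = 2.83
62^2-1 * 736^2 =-537852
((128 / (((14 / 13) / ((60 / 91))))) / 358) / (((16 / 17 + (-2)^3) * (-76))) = 68 / 166649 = 0.00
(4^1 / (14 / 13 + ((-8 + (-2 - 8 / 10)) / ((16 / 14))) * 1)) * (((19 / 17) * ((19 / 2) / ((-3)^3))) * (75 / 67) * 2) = 9386000 / 22316427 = 0.42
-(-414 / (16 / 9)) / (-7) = -1863 / 56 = -33.27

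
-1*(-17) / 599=17 / 599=0.03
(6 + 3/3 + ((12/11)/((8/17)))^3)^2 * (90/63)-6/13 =2787838465001/5158785632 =540.41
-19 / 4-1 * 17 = -87 / 4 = -21.75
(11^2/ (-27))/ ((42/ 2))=-121/ 567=-0.21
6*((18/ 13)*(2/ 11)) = 1.51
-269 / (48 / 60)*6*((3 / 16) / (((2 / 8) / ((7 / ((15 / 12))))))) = -16947 / 2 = -8473.50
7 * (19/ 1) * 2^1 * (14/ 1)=3724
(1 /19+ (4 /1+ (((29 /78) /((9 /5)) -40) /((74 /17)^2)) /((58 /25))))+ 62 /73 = 33404644807 /8358017616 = 4.00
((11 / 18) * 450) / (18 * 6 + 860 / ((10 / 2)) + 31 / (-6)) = 1650 / 1649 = 1.00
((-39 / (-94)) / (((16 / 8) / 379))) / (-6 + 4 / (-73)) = -83001 / 6392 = -12.99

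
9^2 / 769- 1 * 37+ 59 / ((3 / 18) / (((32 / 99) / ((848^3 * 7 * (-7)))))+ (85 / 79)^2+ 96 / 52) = -35465418477859750171 / 961261342402488131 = -36.89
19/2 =9.50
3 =3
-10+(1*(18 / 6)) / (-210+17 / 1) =-1933 / 193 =-10.02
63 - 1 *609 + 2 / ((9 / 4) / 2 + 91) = -402386 / 737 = -545.98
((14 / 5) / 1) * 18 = 252 / 5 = 50.40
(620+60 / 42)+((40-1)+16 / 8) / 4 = 17687 / 28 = 631.68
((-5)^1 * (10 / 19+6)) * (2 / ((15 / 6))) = -496 / 19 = -26.11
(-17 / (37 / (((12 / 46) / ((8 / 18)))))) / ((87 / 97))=-14841 / 49358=-0.30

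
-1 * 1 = -1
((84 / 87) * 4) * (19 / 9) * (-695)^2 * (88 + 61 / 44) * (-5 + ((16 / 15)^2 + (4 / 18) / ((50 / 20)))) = -1271186012012 / 957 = -1328303042.85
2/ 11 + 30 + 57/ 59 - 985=-619050/ 649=-953.85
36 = 36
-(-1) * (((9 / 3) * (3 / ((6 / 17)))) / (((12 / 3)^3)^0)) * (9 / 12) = 153 / 8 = 19.12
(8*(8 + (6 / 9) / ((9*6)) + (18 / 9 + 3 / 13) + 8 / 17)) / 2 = 42.85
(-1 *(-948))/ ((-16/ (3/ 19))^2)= 2133/ 23104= 0.09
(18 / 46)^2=0.15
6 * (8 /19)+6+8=314 /19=16.53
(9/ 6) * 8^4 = 6144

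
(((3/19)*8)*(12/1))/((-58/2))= -288/551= -0.52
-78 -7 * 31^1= -295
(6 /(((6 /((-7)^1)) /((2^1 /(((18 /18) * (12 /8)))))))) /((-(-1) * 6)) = -14 /9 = -1.56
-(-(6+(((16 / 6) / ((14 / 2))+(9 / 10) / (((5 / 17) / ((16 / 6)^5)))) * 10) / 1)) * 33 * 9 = 42995282 / 35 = 1228436.63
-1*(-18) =18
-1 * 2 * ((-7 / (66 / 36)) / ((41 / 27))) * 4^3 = 145152 / 451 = 321.84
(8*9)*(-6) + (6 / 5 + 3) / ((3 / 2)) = -2146 / 5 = -429.20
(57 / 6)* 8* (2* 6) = 912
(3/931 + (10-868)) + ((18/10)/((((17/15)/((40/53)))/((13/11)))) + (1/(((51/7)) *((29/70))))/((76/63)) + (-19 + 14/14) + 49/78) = -9117606168760/10435896471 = -873.68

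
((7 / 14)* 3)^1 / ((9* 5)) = 1 / 30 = 0.03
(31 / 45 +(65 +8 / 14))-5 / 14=41519 / 630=65.90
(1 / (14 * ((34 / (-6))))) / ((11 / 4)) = -6 / 1309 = -0.00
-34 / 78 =-17 / 39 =-0.44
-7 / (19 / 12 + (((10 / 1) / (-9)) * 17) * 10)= 252 / 6743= 0.04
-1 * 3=-3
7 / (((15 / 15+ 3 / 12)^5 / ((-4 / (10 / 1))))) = -14336 / 15625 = -0.92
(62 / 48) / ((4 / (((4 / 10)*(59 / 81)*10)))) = 1829 / 1944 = 0.94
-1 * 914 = -914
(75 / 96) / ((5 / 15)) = 75 / 32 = 2.34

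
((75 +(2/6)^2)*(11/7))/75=7436/4725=1.57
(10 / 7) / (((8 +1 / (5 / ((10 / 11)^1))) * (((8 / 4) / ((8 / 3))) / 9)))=44 / 21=2.10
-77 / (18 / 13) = -1001 / 18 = -55.61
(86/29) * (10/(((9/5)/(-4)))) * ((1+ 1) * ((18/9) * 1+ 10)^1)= -137600/87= -1581.61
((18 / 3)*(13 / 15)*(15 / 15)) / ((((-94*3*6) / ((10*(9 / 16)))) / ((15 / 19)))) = -0.01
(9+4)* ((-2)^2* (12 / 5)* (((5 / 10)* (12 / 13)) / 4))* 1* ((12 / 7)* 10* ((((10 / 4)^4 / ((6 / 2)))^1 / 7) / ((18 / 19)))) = 23750 / 49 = 484.69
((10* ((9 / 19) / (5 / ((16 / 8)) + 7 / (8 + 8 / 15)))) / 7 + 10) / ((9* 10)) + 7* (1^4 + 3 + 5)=32107352 / 508725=63.11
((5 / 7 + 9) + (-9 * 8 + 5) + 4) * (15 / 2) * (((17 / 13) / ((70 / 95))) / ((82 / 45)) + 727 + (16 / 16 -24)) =-58865168445 / 208936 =-281737.80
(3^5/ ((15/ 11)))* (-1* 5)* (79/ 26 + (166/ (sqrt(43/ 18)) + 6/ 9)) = -443718* sqrt(86)/ 43 -85833/ 26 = -98995.95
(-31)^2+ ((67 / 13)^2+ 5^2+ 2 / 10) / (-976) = 792512181 / 824720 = 960.95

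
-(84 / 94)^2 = -1764 / 2209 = -0.80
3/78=1/26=0.04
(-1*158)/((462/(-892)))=70468/231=305.06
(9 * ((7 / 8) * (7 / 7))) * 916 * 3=43281 / 2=21640.50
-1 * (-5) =5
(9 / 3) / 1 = 3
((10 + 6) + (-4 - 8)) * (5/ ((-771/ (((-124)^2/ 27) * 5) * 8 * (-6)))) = 1.54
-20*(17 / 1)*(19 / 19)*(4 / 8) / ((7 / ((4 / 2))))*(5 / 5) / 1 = -340 / 7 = -48.57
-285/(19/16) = -240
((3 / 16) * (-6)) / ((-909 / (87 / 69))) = 29 / 18584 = 0.00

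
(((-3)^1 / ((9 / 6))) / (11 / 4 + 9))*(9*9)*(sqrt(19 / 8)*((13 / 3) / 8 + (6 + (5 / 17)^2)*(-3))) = 3318057*sqrt(38) / 54332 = 376.46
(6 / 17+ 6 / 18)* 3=35 / 17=2.06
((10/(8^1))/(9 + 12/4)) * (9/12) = 0.08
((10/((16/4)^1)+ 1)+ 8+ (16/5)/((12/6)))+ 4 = 171/10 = 17.10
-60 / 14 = -30 / 7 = -4.29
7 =7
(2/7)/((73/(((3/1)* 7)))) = 6/73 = 0.08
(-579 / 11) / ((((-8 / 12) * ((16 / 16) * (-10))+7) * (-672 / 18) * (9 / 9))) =5211 / 50512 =0.10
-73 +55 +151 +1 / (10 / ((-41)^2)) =3011 / 10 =301.10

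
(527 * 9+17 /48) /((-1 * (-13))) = 227681 /624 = 364.87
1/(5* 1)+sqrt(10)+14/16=43/40+sqrt(10)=4.24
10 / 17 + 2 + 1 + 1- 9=-75 / 17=-4.41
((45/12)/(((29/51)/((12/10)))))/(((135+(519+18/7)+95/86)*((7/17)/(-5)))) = -1677645/11481709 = -0.15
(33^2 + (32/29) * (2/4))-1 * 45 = 30292/29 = 1044.55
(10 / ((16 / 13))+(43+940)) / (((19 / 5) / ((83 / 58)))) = 3290535 / 8816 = 373.25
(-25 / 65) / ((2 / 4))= -10 / 13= -0.77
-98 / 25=-3.92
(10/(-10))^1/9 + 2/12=1/18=0.06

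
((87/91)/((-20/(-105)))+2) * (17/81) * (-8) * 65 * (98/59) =-6080900/4779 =-1272.42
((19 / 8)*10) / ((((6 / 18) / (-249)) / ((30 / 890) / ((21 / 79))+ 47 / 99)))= -146274635 / 13706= -10672.31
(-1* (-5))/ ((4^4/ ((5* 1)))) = 25/ 256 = 0.10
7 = 7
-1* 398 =-398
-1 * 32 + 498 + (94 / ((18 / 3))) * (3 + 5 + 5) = 669.67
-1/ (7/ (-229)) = 229/ 7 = 32.71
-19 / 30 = -0.63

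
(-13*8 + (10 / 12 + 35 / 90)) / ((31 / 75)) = -23125 / 93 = -248.66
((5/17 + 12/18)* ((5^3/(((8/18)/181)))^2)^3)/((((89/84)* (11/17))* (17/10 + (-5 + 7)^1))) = 6591683271010444522926459000.00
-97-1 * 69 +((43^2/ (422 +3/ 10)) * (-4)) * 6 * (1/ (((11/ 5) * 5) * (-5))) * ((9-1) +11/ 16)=-6940165/ 46453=-149.40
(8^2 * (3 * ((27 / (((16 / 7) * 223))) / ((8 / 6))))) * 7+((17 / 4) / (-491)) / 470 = 10991109769 / 205846840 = 53.39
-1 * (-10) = 10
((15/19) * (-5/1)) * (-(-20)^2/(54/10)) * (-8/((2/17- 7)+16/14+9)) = -11900000/16587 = -717.43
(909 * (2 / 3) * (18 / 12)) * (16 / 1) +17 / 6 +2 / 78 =1134655 / 78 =14546.86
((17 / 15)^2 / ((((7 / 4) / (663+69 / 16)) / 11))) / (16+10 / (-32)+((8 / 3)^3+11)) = 118.02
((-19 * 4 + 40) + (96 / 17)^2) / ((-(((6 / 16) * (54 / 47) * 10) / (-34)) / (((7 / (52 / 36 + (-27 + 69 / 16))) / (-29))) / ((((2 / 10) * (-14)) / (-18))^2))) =-6485248 / 727113375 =-0.01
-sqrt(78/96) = -sqrt(13)/4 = -0.90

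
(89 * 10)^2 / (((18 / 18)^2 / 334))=264561400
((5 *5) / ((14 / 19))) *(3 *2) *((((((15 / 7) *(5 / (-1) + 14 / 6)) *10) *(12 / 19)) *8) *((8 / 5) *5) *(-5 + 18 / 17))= 1543680000 / 833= 1853157.26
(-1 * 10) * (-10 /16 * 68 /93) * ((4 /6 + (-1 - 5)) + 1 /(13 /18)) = -65450 /3627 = -18.05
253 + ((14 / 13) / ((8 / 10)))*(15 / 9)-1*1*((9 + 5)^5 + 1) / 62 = -10178998 / 1209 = -8419.35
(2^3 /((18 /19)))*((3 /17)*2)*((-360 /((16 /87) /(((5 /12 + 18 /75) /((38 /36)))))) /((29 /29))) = -308502 /85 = -3629.44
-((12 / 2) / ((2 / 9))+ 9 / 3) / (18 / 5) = -25 / 3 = -8.33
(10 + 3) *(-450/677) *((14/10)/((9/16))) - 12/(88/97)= -517327/14894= -34.73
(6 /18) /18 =1 /54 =0.02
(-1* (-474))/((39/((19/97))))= 3002/1261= 2.38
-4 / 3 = -1.33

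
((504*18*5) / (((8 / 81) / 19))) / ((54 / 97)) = 15674715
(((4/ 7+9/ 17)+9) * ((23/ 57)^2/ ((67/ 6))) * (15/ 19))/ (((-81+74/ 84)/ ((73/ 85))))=-557011608/ 446908399205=-0.00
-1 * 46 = -46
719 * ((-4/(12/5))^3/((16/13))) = -1168375/432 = -2704.57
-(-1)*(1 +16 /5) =21 /5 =4.20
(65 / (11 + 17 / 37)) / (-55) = -481 / 4664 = -0.10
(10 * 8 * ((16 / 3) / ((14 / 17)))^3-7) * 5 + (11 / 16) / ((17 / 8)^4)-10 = 108602.31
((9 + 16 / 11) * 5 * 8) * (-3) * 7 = -96600 / 11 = -8781.82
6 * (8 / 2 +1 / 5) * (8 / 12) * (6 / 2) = 252 / 5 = 50.40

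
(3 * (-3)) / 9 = -1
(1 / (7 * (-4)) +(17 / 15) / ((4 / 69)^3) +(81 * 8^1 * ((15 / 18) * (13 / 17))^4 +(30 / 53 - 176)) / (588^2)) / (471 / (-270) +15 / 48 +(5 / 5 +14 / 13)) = 2314844564912246601 / 256652135588324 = 9019.39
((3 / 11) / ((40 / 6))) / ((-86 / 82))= -369 / 9460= -0.04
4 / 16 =0.25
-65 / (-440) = 13 / 88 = 0.15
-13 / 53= -0.25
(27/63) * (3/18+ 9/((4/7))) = 191/28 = 6.82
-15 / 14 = -1.07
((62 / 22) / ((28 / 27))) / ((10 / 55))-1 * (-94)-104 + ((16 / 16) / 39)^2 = 4.95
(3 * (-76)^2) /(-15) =-5776 /5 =-1155.20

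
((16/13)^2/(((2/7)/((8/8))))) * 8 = 7168/169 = 42.41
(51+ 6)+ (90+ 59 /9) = 1382 /9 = 153.56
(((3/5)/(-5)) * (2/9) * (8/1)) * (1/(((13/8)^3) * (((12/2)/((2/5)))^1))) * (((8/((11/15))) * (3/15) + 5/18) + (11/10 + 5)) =-34709504/1223454375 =-0.03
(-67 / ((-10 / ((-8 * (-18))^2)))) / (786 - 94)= 173664 / 865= 200.77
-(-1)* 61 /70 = 61 /70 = 0.87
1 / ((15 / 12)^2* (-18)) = -8 / 225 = -0.04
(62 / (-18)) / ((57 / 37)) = -1147 / 513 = -2.24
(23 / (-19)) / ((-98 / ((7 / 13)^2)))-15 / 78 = -0.19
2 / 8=1 / 4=0.25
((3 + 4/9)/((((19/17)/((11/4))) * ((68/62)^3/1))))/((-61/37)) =-375873047/96465888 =-3.90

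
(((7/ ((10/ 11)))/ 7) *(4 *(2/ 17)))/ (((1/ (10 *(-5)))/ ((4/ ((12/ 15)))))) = -129.41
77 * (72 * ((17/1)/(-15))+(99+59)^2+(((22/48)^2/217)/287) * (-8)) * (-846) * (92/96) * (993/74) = -2195749391768239571/105340480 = -20844307827.04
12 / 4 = 3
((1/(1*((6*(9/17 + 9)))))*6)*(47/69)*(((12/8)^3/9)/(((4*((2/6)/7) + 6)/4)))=5593/322920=0.02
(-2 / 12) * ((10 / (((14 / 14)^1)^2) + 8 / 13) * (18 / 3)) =-138 / 13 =-10.62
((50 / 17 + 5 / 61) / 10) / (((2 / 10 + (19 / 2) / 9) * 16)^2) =1269675 / 1694905984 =0.00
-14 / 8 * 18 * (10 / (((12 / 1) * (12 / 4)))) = -35 / 4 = -8.75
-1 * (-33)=33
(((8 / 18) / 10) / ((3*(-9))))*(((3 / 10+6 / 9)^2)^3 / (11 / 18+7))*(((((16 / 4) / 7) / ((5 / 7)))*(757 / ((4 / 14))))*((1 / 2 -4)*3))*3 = 22063781445853 / 1872618750000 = 11.78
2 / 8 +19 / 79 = 155 / 316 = 0.49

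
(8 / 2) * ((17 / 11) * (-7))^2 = 56644 / 121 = 468.13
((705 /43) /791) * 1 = 705 /34013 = 0.02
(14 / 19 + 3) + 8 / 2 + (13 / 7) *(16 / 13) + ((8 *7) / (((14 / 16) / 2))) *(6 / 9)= 38047 / 399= 95.36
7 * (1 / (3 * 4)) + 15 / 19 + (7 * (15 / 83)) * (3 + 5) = 217499 / 18924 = 11.49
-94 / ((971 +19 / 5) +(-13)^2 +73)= -235 / 3042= -0.08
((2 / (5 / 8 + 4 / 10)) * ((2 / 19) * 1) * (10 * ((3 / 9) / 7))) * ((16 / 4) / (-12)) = -1600 / 49077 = -0.03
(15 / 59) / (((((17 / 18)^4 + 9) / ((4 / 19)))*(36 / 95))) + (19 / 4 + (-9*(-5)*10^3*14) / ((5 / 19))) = 116195405669821 / 48535996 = 2394004.76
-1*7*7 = -49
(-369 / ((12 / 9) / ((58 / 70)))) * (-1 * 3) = 96309 / 140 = 687.92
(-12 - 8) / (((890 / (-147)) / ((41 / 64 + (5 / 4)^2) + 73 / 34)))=695751 / 48416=14.37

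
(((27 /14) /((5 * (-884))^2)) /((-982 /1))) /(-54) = 1 /537172854400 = 0.00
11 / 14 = 0.79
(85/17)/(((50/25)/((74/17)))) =185/17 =10.88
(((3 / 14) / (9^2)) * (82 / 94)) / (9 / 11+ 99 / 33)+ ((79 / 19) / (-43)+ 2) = 1.90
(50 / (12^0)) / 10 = 5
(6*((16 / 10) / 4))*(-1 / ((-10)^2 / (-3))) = 9 / 125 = 0.07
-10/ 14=-5/ 7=-0.71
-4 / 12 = -1 / 3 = -0.33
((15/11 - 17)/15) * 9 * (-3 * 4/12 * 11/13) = 516/65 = 7.94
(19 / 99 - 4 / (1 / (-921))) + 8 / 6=364867 / 99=3685.53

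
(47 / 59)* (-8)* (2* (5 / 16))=-235 / 59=-3.98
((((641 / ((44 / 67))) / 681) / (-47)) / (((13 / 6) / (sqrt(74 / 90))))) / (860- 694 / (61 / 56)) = -2619767 * sqrt(185) / 622289055960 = -0.00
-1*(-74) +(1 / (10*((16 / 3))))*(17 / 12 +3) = 47413 / 640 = 74.08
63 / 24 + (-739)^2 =4368989 / 8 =546123.62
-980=-980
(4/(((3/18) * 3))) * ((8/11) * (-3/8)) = -24/11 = -2.18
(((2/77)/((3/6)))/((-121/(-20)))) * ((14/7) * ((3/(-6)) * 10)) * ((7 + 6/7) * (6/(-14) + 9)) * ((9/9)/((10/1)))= -24000/41503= -0.58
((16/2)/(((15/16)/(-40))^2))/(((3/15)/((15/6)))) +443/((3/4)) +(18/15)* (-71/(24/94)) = 16407127/90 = 182301.41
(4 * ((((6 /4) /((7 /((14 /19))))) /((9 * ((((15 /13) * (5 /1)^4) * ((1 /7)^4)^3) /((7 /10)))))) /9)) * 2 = 5038228541164 /24046875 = 209516.98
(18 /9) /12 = 1 /6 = 0.17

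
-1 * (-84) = 84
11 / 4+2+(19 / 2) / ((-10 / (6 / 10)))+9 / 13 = 3167 / 650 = 4.87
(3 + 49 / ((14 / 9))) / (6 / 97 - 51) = -2231 / 3294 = -0.68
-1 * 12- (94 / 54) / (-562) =-182041 / 15174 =-12.00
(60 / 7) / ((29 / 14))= 120 / 29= 4.14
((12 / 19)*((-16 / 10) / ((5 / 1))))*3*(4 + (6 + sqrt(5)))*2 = -14.84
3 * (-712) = -2136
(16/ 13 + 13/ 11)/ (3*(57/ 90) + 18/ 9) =1150/ 1859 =0.62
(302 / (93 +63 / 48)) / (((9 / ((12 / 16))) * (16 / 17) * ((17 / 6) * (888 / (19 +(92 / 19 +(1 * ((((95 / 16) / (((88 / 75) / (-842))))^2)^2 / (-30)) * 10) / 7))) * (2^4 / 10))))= -129040459602389123204916821665 / 116738259881532850176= -1105382757.40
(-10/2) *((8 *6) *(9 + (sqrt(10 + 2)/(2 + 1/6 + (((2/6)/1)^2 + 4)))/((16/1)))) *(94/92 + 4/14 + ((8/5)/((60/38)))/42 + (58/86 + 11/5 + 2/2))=-389244216/34615 - 97311054 *sqrt(3)/3911495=-11288.05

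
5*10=50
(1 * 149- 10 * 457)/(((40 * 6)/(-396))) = 145893/20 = 7294.65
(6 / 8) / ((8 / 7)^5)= 50421 / 131072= 0.38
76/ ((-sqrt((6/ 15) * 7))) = -38 * sqrt(70)/ 7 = -45.42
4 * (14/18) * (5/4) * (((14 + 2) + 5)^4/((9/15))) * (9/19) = 11344725/19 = 597090.79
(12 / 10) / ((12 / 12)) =6 / 5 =1.20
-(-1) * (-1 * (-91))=91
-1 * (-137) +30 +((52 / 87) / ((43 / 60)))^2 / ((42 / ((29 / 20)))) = 167.02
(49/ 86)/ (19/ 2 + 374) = 49/ 32981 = 0.00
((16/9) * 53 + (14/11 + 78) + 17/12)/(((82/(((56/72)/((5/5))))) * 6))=484855/1753488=0.28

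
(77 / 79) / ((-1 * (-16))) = 77 / 1264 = 0.06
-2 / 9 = -0.22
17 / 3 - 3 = 8 / 3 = 2.67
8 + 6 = 14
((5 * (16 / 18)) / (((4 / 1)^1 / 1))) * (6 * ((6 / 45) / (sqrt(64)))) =1 / 9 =0.11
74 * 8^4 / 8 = 37888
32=32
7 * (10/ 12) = 35/ 6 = 5.83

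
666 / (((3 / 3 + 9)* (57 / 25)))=555 / 19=29.21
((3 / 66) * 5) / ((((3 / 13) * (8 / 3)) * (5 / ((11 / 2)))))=13 / 32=0.41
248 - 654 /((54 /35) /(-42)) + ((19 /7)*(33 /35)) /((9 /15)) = 2654173 /147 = 18055.60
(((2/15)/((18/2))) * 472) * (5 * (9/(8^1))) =118/3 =39.33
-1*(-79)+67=146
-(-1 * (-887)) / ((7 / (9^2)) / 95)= -6825465 / 7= -975066.43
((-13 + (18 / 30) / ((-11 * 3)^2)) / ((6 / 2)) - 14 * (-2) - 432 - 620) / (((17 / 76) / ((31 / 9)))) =-13191889544 / 833085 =-15834.99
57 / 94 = 0.61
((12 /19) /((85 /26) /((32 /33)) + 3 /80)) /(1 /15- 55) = -31200 /9250739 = -0.00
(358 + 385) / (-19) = -743 / 19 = -39.11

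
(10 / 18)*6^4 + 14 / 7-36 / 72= 1443 / 2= 721.50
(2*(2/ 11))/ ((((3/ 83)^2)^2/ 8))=1518666272/ 891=1704451.48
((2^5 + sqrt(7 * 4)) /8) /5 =sqrt(7) /20 + 4 /5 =0.93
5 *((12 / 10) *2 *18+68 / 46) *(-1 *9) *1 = -46242 / 23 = -2010.52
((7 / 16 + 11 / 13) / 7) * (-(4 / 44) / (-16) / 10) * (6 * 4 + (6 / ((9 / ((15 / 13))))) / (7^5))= 700046499 / 279948148480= 0.00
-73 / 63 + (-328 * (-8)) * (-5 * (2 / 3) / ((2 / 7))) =-30614.49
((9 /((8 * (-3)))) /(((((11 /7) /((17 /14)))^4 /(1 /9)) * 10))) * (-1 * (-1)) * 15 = -83521 /3748096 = -0.02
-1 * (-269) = 269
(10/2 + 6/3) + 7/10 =77/10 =7.70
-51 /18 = -17 /6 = -2.83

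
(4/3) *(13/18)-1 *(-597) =16145/27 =597.96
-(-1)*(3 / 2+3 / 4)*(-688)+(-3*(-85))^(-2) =-100658699 / 65025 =-1548.00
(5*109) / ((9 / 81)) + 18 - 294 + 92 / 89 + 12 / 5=2061433 / 445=4632.43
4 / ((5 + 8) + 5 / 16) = 64 / 213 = 0.30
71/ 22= 3.23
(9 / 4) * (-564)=-1269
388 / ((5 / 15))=1164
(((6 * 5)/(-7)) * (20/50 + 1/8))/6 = -3/8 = -0.38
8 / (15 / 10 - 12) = -16 / 21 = -0.76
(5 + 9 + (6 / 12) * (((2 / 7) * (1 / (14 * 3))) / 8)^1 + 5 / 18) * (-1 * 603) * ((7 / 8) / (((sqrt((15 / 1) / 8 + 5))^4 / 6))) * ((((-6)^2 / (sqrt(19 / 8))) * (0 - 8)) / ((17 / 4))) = 46656338688 * sqrt(38) / 6839525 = 42051.02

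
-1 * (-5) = 5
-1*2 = -2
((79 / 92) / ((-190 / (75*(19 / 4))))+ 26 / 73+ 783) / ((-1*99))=-7.90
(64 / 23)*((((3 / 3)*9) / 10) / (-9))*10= -64 / 23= -2.78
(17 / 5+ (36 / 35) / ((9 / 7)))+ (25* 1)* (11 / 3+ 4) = 195.87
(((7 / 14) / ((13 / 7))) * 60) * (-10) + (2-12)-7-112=-3777 / 13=-290.54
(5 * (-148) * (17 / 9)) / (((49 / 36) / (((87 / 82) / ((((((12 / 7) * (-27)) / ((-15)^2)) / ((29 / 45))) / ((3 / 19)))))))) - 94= 444.94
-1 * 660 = -660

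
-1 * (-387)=387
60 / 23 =2.61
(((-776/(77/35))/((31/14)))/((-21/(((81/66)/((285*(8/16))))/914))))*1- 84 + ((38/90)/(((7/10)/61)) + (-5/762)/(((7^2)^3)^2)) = -48648485945201580129311/1030551195416968740438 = -47.21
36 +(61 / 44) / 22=34909 / 968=36.06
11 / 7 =1.57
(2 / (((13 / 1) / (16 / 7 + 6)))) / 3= 0.42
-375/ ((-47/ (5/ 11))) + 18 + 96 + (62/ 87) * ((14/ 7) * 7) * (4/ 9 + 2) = 57489211/ 404811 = 142.01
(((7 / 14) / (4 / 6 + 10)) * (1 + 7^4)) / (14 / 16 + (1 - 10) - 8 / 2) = -3603 / 388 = -9.29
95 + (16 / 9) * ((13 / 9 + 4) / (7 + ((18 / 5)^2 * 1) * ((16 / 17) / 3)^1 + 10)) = 9889505 / 103599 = 95.46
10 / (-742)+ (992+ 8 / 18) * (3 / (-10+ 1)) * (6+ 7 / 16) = -85330169 / 40068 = -2129.63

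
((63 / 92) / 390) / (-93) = -7 / 370760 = -0.00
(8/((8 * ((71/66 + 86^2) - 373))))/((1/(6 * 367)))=145332/463589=0.31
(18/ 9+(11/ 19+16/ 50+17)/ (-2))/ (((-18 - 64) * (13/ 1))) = 0.01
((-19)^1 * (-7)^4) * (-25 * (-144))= -164228400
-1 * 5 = -5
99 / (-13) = -99 / 13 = -7.62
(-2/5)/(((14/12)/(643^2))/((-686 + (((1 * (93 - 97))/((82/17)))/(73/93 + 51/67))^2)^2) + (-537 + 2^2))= 709837794276151362736427756117340/945858860872961041080615490813164983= 0.00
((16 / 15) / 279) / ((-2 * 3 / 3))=-8 / 4185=-0.00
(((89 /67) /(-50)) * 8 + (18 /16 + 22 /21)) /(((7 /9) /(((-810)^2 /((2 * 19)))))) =10856493261 /249508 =43511.60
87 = 87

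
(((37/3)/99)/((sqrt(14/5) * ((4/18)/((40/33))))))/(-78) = -185 * sqrt(70)/297297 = -0.01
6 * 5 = 30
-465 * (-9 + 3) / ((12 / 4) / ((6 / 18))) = 310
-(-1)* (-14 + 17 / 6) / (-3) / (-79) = -67 / 1422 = -0.05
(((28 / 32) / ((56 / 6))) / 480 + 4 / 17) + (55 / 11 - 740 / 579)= 199438963 / 50396160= 3.96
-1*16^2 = -256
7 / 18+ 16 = 295 / 18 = 16.39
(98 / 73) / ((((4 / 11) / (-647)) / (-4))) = 9554.33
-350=-350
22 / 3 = 7.33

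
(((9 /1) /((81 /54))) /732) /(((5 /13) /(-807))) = -10491 /610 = -17.20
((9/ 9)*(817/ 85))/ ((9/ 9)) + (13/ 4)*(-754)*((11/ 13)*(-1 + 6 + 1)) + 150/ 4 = -12393.89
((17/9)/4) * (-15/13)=-85/156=-0.54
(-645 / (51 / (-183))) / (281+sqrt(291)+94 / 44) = 5391760110 / 657213149 - 19042980*sqrt(291) / 657213149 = 7.71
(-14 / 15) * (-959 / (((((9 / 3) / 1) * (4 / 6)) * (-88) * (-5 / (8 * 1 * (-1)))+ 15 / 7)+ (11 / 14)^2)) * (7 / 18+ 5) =-127627556 / 2837565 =-44.98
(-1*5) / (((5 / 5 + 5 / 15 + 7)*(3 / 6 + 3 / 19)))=-114 / 125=-0.91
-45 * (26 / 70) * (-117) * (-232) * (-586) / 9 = 206782992 / 7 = 29540427.43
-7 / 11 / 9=-0.07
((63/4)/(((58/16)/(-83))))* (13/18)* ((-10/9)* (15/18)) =241.16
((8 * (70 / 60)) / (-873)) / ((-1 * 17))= 28 / 44523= 0.00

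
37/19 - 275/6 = -5003/114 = -43.89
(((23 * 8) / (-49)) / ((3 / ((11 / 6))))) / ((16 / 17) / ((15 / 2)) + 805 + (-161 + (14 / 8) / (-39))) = -4473040 / 1255454823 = -0.00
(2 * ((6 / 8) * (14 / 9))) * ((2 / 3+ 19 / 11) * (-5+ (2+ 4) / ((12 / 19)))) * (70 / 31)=19355 / 341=56.76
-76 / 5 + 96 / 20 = -52 / 5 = -10.40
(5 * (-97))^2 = 235225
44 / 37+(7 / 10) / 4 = 1.36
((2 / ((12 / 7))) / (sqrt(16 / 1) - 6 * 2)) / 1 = -7 / 48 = -0.15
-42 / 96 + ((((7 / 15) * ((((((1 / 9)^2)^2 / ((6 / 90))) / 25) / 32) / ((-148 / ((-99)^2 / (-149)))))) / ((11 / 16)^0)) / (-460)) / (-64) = -18405128447153 / 42068865024000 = -0.44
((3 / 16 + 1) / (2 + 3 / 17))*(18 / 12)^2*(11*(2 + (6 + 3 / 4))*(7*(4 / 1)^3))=7834365 / 148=52934.90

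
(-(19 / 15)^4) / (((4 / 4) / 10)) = -260642 / 10125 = -25.74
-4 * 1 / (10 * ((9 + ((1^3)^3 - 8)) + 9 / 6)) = -4 / 35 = -0.11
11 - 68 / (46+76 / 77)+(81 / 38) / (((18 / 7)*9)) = 1326019 / 137484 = 9.64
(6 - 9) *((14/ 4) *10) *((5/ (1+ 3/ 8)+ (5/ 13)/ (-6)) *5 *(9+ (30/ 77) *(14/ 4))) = -30573375/ 1573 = -19436.35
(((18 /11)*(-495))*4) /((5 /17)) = -11016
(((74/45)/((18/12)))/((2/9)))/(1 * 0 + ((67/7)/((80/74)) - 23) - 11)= -4144/21123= -0.20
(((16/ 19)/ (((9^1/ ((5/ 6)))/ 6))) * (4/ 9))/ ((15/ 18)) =128/ 513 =0.25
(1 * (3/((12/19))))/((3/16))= 76/3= 25.33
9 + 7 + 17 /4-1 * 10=41 /4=10.25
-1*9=-9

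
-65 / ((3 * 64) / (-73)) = 4745 / 192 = 24.71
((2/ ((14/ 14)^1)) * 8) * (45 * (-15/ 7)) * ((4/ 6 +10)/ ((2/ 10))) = -576000/ 7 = -82285.71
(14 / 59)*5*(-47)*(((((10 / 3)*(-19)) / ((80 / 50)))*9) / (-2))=-2344125 / 236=-9932.73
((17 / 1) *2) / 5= 34 / 5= 6.80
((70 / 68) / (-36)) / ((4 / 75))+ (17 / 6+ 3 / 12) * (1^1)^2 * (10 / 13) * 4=189905 / 21216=8.95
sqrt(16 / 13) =4*sqrt(13) / 13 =1.11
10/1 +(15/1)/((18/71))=415/6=69.17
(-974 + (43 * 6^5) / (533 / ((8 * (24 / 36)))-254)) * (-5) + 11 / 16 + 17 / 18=1116230767 / 70992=15723.33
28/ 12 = 7/ 3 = 2.33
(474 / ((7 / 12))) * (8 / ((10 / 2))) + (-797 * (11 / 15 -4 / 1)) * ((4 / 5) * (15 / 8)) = 364379 / 70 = 5205.41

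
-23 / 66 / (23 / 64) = -32 / 33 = -0.97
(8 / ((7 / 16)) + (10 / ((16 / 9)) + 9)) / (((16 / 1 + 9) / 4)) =5.27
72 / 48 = 3 / 2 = 1.50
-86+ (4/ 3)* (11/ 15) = -3826/ 45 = -85.02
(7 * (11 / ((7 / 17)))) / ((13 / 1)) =187 / 13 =14.38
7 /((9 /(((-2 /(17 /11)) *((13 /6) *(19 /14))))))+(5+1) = 2791 /918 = 3.04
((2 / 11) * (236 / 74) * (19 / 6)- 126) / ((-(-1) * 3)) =-151604 / 3663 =-41.39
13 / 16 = 0.81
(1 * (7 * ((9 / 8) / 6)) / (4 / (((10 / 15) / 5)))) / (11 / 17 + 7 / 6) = 357 / 14800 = 0.02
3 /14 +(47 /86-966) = -290537 /301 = -965.24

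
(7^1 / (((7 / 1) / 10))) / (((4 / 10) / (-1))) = -25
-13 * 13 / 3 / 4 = -169 / 12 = -14.08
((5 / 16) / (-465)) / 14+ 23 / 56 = 0.41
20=20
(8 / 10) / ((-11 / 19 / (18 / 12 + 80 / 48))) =-722 / 165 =-4.38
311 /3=103.67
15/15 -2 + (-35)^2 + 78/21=8594/7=1227.71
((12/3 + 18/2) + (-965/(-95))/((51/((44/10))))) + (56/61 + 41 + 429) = 143278561/295545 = 484.79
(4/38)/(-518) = -0.00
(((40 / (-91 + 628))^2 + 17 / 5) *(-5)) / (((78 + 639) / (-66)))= 108026006 / 68920191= 1.57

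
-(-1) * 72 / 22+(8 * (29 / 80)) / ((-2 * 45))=32081 / 9900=3.24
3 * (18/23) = 2.35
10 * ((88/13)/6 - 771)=-300250/39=-7698.72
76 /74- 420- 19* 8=-21126 /37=-570.97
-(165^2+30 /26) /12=-29495 /13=-2268.85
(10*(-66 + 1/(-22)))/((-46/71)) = 515815/506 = 1019.40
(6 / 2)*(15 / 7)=45 / 7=6.43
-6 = -6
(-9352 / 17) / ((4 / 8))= -18704 / 17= -1100.24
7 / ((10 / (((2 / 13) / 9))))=7 / 585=0.01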